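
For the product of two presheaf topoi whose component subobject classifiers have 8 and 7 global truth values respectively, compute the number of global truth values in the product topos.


In a product of presheaf topoi E_1 x E_2, the subobject classifier
is Omega = Omega_1 x Omega_2 (componentwise), so
|Omega(top)| = |Omega_1(top_1)| * |Omega_2(top_2)|.
= 8 * 7 = 56.

56


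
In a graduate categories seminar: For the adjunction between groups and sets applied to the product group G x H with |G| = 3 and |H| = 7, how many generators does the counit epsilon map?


The counit epsilon_K: F(U(K)) -> K of the Free-Forgetful adjunction
maps |K| generators of F(U(K)) into K. For K = G x H (the product group),
|G x H| = |G| * |H|.
Total generators mapped = 3 * 7 = 21.

21


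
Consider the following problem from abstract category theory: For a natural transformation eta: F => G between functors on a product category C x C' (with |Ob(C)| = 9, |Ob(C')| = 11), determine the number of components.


A natural transformation eta: F => G assigns one component morphism per
object of the domain category.
The domain is the product category C x C', so
|Ob(C x C')| = |Ob(C)| * |Ob(C')| = 9 * 11 = 99.
Therefore eta has 99 component morphisms.

99


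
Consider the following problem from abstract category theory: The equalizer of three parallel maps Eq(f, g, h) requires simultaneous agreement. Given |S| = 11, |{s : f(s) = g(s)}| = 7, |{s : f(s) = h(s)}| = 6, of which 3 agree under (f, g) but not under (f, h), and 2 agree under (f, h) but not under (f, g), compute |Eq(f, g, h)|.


Eq(f, g, h) is the triple-agreement set: points in S where all three
maps take the same value. Using inclusion-exclusion on the pairwise data:
Pair (f, g) agrees on 7 points; pair (f, h) on 6 points.
Points agreeing under (f, g) but not (f, h) = 3; under (f, h) but not (f, g) = 2.
Triple-agreement = agreement-in-(f, g) minus points that agree under (f, g) but not (f, h):
|Eq(f, g, h)| = 7 - 3 = 4
(cross-check via (f, h): 6 - 2 = 4.)

4


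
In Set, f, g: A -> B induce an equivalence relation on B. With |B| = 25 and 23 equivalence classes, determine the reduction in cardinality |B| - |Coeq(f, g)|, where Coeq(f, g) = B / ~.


The coequalizer Coeq(f, g) = B / ~ has one element per equivalence class.
|B| = 25, |Coeq(f, g)| = 23.
|B| - |Coeq(f, g)| = 25 - 23 = 2.

2


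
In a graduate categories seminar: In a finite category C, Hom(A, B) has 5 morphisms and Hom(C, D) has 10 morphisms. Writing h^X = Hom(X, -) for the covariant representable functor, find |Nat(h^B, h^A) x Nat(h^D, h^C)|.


By the Yoneda lemma, Nat(h^B, h^A) is isomorphic to Hom(A, B),
so |Nat(h^B, h^A)| = |Hom(A, B)| and |Nat(h^D, h^C)| = |Hom(C, D)|.
|Hom(A, B)| = 5, |Hom(C, D)| = 10.
|Nat(h^B, h^A) x Nat(h^D, h^C)| = 5 * 10 = 50

50


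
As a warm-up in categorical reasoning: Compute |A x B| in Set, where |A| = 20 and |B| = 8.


In Set, the product A x B is the Cartesian product.
By the universal property, |A x B| = |A| * |B|.
|A x B| = 20 * 8 = 160

160


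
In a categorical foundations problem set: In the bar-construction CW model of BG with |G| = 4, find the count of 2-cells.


In the bar-construction CW model of BG, the n-cells are indexed by
n-tuples [g_1|...|g_n] of non-identity elements of G (degenerate
simplices with some g_i = e do not contribute cells), so there are
(|G| - 1)^n n-cells.
For dim = 2 with |G| = 4:
cells = (4 - 1)^2 = 3^2 = 9

9


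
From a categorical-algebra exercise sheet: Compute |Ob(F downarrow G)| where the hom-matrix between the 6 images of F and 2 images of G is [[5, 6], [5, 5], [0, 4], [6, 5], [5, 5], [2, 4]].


Objects of (F downarrow G) are triples (a, b, h: F(a)->G(b)).
The count equals the sum of all entries in the hom-matrix.
sum(row 0) = 11
sum(row 1) = 10
sum(row 2) = 4
sum(row 3) = 11
sum(row 4) = 10
sum(row 5) = 6
Grand total = 52

52


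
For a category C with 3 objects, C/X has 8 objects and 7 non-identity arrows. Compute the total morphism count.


In the slice category C/X, objects are morphisms to X.
Identity morphisms: 8 (one per object of C/X).
Non-identity morphisms: 7.
Total = 8 + 7 = 15

15


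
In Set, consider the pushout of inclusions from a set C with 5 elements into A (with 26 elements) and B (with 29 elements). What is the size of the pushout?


The pushout A +_C B identifies the images of C in A and B.
|A +_C B| = |A| + |B| - |C| (for injections).
= 26 + 29 - 5 = 50

50


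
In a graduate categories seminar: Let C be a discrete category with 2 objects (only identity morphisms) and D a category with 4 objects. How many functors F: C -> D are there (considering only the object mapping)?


A functor from a discrete category C to D is determined by
where each object maps. Each of the 2 objects of C can map
to any of the 4 objects of D independently.
Number of functors = 4^2 = 16

16


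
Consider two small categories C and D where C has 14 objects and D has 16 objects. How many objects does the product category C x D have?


The product category C x D has objects that are pairs (c, d).
Number of pairs = |Ob(C)| * |Ob(D)| = 14 * 16 = 224

224


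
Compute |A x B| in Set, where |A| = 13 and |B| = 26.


In Set, the product A x B is the Cartesian product.
By the universal property, |A x B| = |A| * |B|.
|A x B| = 13 * 26 = 338

338


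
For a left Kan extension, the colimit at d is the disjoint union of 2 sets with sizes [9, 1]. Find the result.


Pointwise, the left Kan extension (Lan_F H)(d) is the colimit, indexed
by the comma category (F downarrow d), of H composed with the
projection (F downarrow d) -> C. Here that colimit is given
as a coproduct (disjoint union) of sets, so its cardinality is the
sum of the sizes of the summands.
Coproduct of sets with sizes: 9 + 1
= 10

10


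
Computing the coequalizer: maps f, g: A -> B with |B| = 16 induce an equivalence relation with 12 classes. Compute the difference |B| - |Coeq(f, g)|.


The coequalizer Coeq(f, g) = B / ~ has one element per equivalence class.
|B| = 16, |Coeq(f, g)| = 12.
|B| - |Coeq(f, g)| = 16 - 12 = 4.

4


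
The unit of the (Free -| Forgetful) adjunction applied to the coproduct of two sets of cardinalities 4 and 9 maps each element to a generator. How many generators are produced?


The unit eta_X: X -> U(F(X)) of the Free-Forgetful adjunction
maps each element of X to a generator of F(X). For X = S + T (disjoint
union in Set), |S + T| = |S| + |T|.
Total mappings = 4 + 9 = 13.

13


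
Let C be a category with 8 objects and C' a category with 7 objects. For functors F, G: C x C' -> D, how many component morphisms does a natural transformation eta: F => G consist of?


A natural transformation eta: F => G assigns one component morphism per
object of the domain category.
The domain is the product category C x C', so
|Ob(C x C')| = |Ob(C)| * |Ob(C')| = 8 * 7 = 56.
Therefore eta has 56 component morphisms.

56


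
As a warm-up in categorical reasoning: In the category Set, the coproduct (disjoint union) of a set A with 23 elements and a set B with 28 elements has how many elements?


In Set, the coproduct A + B is the disjoint union.
|A + B| = |A| + |B| = 23 + 28 = 51

51


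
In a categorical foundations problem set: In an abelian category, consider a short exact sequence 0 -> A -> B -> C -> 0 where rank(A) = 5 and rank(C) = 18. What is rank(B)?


For a short exact sequence 0 -> A -> B -> C -> 0,
rank is additive: rank(B) = rank(A) + rank(C).
rank(B) = 5 + 18 = 23

23


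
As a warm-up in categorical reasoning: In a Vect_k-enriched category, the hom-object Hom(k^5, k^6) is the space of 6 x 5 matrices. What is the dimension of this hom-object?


In Vect-enriched categories, Hom(k^n, k^m) is the space of m x n matrices.
dim(Hom(k^5, k^6)) = 6 * 5 = 30

30


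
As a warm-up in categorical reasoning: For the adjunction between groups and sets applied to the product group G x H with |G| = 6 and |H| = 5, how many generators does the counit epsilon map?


The counit epsilon_K: F(U(K)) -> K of the Free-Forgetful adjunction
maps |K| generators of F(U(K)) into K. For K = G x H (the product group),
|G x H| = |G| * |H|.
Total generators mapped = 6 * 5 = 30.

30


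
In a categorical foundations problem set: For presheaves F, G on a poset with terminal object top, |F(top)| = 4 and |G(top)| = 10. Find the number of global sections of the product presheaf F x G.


Global sections of a presheaf on a poset with terminal top satisfy
Gamma(H) ~ H(top). Presheaves admit pointwise products, so
(F x G)(top) = F(top) x G(top) (Cartesian product).
|Gamma(F x G)| = |F(top)| * |G(top)| = 4 * 10 = 40.

40


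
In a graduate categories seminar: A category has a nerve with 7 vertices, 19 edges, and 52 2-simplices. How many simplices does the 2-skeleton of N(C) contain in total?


The 2-skeleton of the nerve N(C) consists of simplices in dimensions 0, 1, 2:
  |N(C)_0| = 7 (objects)
  |N(C)_1| = 19 (morphisms)
  |N(C)_2| = 52 (composable pairs)
Total = 7 + 19 + 52 = 78

78


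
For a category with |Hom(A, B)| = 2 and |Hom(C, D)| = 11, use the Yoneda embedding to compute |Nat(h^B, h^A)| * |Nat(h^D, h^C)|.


By the Yoneda lemma, Nat(h^B, h^A) is isomorphic to Hom(A, B),
so |Nat(h^B, h^A)| = |Hom(A, B)| and |Nat(h^D, h^C)| = |Hom(C, D)|.
|Hom(A, B)| = 2, |Hom(C, D)| = 11.
|Nat(h^B, h^A) x Nat(h^D, h^C)| = 2 * 11 = 22

22


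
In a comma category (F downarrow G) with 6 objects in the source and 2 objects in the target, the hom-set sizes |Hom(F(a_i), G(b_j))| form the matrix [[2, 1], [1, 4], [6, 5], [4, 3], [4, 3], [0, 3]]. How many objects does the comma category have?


Objects of (F downarrow G) are triples (a, b, h: F(a)->G(b)).
The count equals the sum of all entries in the hom-matrix.
sum(row 0) = 3
sum(row 1) = 5
sum(row 2) = 11
sum(row 3) = 7
sum(row 4) = 7
sum(row 5) = 3
Grand total = 36

36


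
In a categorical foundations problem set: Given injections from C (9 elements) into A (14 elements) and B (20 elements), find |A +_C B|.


The pushout A +_C B identifies the images of C in A and B.
|A +_C B| = |A| + |B| - |C| (for injections).
= 14 + 20 - 9 = 25

25


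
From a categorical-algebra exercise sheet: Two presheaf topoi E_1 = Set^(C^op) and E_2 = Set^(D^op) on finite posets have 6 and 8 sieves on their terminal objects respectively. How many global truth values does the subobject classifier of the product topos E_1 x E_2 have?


In a product of presheaf topoi E_1 x E_2, the subobject classifier
is Omega = Omega_1 x Omega_2 (componentwise), so
|Omega(top)| = |Omega_1(top_1)| * |Omega_2(top_2)|.
= 6 * 8 = 48.

48


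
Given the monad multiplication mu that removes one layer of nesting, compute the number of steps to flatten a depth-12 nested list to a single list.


Each application of mu: T^2 -> T removes one layer of nesting.
Starting at depth 12 (i.e., T^12(X)), we need to reach T(X).
Number of mu applications = 12 - 1 = 11

11


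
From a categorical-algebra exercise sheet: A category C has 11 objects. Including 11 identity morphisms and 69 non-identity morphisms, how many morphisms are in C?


Each object has an identity morphism, giving 11 identities.
Adding the 69 non-identity morphisms:
Total = 11 + 69 = 80

80


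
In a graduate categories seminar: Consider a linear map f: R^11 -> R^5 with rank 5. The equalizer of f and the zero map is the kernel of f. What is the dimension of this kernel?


The equalizer of f and the zero map is ker(f).
By the rank-nullity theorem: dim(ker(f)) = dim(domain) - rank(f).
dim(ker(f)) = 11 - 5 = 6

6


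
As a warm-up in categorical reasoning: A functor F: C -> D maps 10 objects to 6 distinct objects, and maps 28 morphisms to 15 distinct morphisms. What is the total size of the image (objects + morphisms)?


The image of F consists of distinct objects and distinct morphisms.
|Im(F)| on objects = 6
|Im(F)| on morphisms = 15
Total image cardinality = 6 + 15 = 21

21


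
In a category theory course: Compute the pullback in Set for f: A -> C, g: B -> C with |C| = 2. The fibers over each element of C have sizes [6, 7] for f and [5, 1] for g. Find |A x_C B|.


The pullback A x_C B consists of pairs (a, b) with f(a) = g(b).
For each element c in C, the fiber product has |f^-1(c)| * |g^-1(c)| elements.
Summing over C: 6 * 5 + 7 * 1
= 30 + 7 = 37

37


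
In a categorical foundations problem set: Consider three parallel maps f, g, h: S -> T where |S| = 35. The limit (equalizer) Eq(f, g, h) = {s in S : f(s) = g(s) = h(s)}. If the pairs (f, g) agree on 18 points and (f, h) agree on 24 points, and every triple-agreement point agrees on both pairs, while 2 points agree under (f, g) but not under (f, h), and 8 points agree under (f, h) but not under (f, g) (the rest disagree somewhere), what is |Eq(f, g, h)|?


Eq(f, g, h) is the triple-agreement set: points in S where all three
maps take the same value. Using inclusion-exclusion on the pairwise data:
Pair (f, g) agrees on 18 points; pair (f, h) on 24 points.
Points agreeing under (f, g) but not (f, h) = 2; under (f, h) but not (f, g) = 8.
Triple-agreement = agreement-in-(f, g) minus points that agree under (f, g) but not (f, h):
|Eq(f, g, h)| = 18 - 2 = 16
(cross-check via (f, h): 24 - 8 = 16.)

16


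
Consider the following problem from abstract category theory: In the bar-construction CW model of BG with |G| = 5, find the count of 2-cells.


In the bar-construction CW model of BG, the n-cells are indexed by
n-tuples [g_1|...|g_n] of non-identity elements of G (degenerate
simplices with some g_i = e do not contribute cells), so there are
(|G| - 1)^n n-cells.
For dim = 2 with |G| = 5:
cells = (5 - 1)^2 = 4^2 = 16

16


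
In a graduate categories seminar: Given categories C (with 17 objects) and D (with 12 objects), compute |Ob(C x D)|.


The product category C x D has objects that are pairs (c, d).
Number of pairs = |Ob(C)| * |Ob(D)| = 17 * 12 = 204

204


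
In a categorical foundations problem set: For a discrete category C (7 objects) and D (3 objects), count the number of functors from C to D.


A functor from a discrete category C to D is determined by
where each object maps. Each of the 7 objects of C can map
to any of the 3 objects of D independently.
Number of functors = 3^7 = 2187

2187


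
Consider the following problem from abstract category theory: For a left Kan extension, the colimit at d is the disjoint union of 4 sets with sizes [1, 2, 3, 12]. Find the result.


Pointwise, the left Kan extension (Lan_F H)(d) is the colimit, indexed
by the comma category (F downarrow d), of H composed with the
projection (F downarrow d) -> C. Here that colimit is given
as a coproduct (disjoint union) of sets, so its cardinality is the
sum of the sizes of the summands.
Coproduct of sets with sizes: 1 + 2 + 3 + 12
= 18

18


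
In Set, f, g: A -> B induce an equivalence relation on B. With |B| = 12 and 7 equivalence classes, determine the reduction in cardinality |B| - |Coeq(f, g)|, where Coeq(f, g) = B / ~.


The coequalizer Coeq(f, g) = B / ~ has one element per equivalence class.
|B| = 12, |Coeq(f, g)| = 7.
|B| - |Coeq(f, g)| = 12 - 7 = 5.

5


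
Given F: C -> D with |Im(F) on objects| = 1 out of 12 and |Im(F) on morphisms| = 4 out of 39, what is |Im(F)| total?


The image of F consists of distinct objects and distinct morphisms.
|Im(F)| on objects = 1
|Im(F)| on morphisms = 4
Total image cardinality = 1 + 4 = 5

5


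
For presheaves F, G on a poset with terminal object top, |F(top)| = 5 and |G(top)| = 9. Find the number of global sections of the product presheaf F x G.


Global sections of a presheaf on a poset with terminal top satisfy
Gamma(H) ~ H(top). Presheaves admit pointwise products, so
(F x G)(top) = F(top) x G(top) (Cartesian product).
|Gamma(F x G)| = |F(top)| * |G(top)| = 5 * 9 = 45.

45


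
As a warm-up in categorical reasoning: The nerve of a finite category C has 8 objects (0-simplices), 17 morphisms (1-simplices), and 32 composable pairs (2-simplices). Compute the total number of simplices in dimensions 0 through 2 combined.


The 2-skeleton of the nerve N(C) consists of simplices in dimensions 0, 1, 2:
  |N(C)_0| = 8 (objects)
  |N(C)_1| = 17 (morphisms)
  |N(C)_2| = 32 (composable pairs)
Total = 8 + 17 + 32 = 57

57


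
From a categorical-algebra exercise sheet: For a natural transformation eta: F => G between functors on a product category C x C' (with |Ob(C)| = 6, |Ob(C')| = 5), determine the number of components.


A natural transformation eta: F => G assigns one component morphism per
object of the domain category.
The domain is the product category C x C', so
|Ob(C x C')| = |Ob(C)| * |Ob(C')| = 6 * 5 = 30.
Therefore eta has 30 component morphisms.

30


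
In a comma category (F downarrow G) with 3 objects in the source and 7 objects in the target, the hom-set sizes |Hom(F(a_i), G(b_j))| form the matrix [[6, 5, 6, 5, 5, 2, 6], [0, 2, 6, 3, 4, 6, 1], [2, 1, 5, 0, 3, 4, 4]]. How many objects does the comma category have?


Objects of (F downarrow G) are triples (a, b, h: F(a)->G(b)).
The count equals the sum of all entries in the hom-matrix.
sum(row 0) = 35
sum(row 1) = 22
sum(row 2) = 19
Grand total = 76

76


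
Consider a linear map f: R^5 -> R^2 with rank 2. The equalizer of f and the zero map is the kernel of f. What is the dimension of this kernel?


The equalizer of f and the zero map is ker(f).
By the rank-nullity theorem: dim(ker(f)) = dim(domain) - rank(f).
dim(ker(f)) = 5 - 2 = 3

3


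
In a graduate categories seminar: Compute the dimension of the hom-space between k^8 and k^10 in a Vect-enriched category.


In Vect-enriched categories, Hom(k^n, k^m) is the space of m x n matrices.
dim(Hom(k^8, k^10)) = 10 * 8 = 80

80


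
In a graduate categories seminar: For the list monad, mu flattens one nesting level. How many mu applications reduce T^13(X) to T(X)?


Each application of mu: T^2 -> T removes one layer of nesting.
Starting at depth 13 (i.e., T^13(X)), we need to reach T(X).
Number of mu applications = 13 - 1 = 12

12


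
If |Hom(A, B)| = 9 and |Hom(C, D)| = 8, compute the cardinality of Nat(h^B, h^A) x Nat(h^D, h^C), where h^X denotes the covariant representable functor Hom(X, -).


By the Yoneda lemma, Nat(h^B, h^A) is isomorphic to Hom(A, B),
so |Nat(h^B, h^A)| = |Hom(A, B)| and |Nat(h^D, h^C)| = |Hom(C, D)|.
|Hom(A, B)| = 9, |Hom(C, D)| = 8.
|Nat(h^B, h^A) x Nat(h^D, h^C)| = 9 * 8 = 72

72


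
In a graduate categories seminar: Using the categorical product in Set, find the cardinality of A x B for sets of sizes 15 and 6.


In Set, the product A x B is the Cartesian product.
By the universal property, |A x B| = |A| * |B|.
|A x B| = 15 * 6 = 90

90


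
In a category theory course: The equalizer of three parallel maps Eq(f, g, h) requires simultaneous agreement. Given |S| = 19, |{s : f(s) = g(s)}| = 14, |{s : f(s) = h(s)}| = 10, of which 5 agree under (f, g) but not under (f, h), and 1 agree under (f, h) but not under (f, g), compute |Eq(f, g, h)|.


Eq(f, g, h) is the triple-agreement set: points in S where all three
maps take the same value. Using inclusion-exclusion on the pairwise data:
Pair (f, g) agrees on 14 points; pair (f, h) on 10 points.
Points agreeing under (f, g) but not (f, h) = 5; under (f, h) but not (f, g) = 1.
Triple-agreement = agreement-in-(f, g) minus points that agree under (f, g) but not (f, h):
|Eq(f, g, h)| = 14 - 5 = 9
(cross-check via (f, h): 10 - 1 = 9.)

9


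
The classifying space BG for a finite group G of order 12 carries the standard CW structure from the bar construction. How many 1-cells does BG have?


In the bar-construction CW model of BG, the n-cells are indexed by
n-tuples [g_1|...|g_n] of non-identity elements of G (degenerate
simplices with some g_i = e do not contribute cells), so there are
(|G| - 1)^n n-cells.
For dim = 1 with |G| = 12:
cells = (12 - 1)^1 = 11^1 = 11

11


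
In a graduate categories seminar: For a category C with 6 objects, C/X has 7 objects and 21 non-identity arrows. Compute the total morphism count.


In the slice category C/X, objects are morphisms to X.
Identity morphisms: 7 (one per object of C/X).
Non-identity morphisms: 21.
Total = 7 + 21 = 28

28


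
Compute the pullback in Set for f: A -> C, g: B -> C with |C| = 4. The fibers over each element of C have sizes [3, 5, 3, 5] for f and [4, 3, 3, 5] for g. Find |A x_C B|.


The pullback A x_C B consists of pairs (a, b) with f(a) = g(b).
For each element c in C, the fiber product has |f^-1(c)| * |g^-1(c)| elements.
Summing over C: 3 * 4 + 5 * 3 + 3 * 3 + 5 * 5
= 12 + 15 + 9 + 25 = 61

61


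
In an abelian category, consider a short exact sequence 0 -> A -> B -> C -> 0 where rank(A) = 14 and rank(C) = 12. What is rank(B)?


For a short exact sequence 0 -> A -> B -> C -> 0,
rank is additive: rank(B) = rank(A) + rank(C).
rank(B) = 14 + 12 = 26

26


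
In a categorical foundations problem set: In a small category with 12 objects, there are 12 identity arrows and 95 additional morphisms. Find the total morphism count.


Each object has an identity morphism, giving 12 identities.
Adding the 95 non-identity morphisms:
Total = 12 + 95 = 107

107


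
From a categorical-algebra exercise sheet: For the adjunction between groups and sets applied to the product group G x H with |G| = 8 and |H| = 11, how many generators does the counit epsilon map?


The counit epsilon_K: F(U(K)) -> K of the Free-Forgetful adjunction
maps |K| generators of F(U(K)) into K. For K = G x H (the product group),
|G x H| = |G| * |H|.
Total generators mapped = 8 * 11 = 88.

88


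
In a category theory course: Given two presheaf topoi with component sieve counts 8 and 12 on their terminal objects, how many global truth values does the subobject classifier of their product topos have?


In a product of presheaf topoi E_1 x E_2, the subobject classifier
is Omega = Omega_1 x Omega_2 (componentwise), so
|Omega(top)| = |Omega_1(top_1)| * |Omega_2(top_2)|.
= 8 * 12 = 96.

96


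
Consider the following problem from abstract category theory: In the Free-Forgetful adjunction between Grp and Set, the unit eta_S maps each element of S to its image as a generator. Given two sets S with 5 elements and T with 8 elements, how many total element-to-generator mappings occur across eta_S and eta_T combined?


The unit eta_X: X -> U(F(X)) of the Free-Forgetful adjunction
maps each element of X to a generator of F(X). For X = S + T (disjoint
union in Set), |S + T| = |S| + |T|.
Total mappings = 5 + 8 = 13.

13


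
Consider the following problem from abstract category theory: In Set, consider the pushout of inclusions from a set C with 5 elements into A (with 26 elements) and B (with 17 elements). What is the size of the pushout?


The pushout A +_C B identifies the images of C in A and B.
|A +_C B| = |A| + |B| - |C| (for injections).
= 26 + 17 - 5 = 38

38


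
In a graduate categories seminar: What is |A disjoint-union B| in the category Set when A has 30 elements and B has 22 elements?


In Set, the coproduct A + B is the disjoint union.
|A + B| = |A| + |B| = 30 + 22 = 52

52


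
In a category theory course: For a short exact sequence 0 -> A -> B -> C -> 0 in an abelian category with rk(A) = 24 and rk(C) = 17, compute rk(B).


For a short exact sequence 0 -> A -> B -> C -> 0,
rank is additive: rank(B) = rank(A) + rank(C).
rank(B) = 24 + 17 = 41

41


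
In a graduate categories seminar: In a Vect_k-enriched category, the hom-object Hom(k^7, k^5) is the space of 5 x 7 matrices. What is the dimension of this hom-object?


In Vect-enriched categories, Hom(k^n, k^m) is the space of m x n matrices.
dim(Hom(k^7, k^5)) = 5 * 7 = 35

35


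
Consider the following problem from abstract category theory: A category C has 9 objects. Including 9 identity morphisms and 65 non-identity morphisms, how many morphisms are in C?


Each object has an identity morphism, giving 9 identities.
Adding the 65 non-identity morphisms:
Total = 9 + 65 = 74

74


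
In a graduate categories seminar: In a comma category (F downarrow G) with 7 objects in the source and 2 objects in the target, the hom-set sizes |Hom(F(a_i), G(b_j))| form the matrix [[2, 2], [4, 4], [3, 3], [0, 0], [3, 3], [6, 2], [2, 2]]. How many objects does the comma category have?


Objects of (F downarrow G) are triples (a, b, h: F(a)->G(b)).
The count equals the sum of all entries in the hom-matrix.
sum(row 0) = 4
sum(row 1) = 8
sum(row 2) = 6
sum(row 3) = 0
sum(row 4) = 6
sum(row 5) = 8
sum(row 6) = 4
Grand total = 36

36


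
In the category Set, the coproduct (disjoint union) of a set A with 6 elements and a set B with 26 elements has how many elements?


In Set, the coproduct A + B is the disjoint union.
|A + B| = |A| + |B| = 6 + 26 = 32

32


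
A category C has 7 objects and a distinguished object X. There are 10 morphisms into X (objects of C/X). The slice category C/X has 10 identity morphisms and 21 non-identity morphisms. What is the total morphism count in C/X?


In the slice category C/X, objects are morphisms to X.
Identity morphisms: 10 (one per object of C/X).
Non-identity morphisms: 21.
Total = 10 + 21 = 31

31


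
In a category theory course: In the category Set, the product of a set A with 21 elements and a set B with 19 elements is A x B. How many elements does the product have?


In Set, the product A x B is the Cartesian product.
By the universal property, |A x B| = |A| * |B|.
|A x B| = 21 * 19 = 399

399


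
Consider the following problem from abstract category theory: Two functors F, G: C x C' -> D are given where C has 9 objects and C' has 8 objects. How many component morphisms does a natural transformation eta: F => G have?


A natural transformation eta: F => G assigns one component morphism per
object of the domain category.
The domain is the product category C x C', so
|Ob(C x C')| = |Ob(C)| * |Ob(C')| = 9 * 8 = 72.
Therefore eta has 72 component morphisms.

72


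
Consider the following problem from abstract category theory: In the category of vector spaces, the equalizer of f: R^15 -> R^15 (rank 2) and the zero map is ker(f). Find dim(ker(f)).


The equalizer of f and the zero map is ker(f).
By the rank-nullity theorem: dim(ker(f)) = dim(domain) - rank(f).
dim(ker(f)) = 15 - 2 = 13

13


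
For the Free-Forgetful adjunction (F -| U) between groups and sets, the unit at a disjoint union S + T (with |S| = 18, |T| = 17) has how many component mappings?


The unit eta_X: X -> U(F(X)) of the Free-Forgetful adjunction
maps each element of X to a generator of F(X). For X = S + T (disjoint
union in Set), |S + T| = |S| + |T|.
Total mappings = 18 + 17 = 35.

35


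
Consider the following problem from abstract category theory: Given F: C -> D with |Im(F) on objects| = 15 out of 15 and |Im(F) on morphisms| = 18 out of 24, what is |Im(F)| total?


The image of F consists of distinct objects and distinct morphisms.
|Im(F)| on objects = 15
|Im(F)| on morphisms = 18
Total image cardinality = 15 + 18 = 33

33


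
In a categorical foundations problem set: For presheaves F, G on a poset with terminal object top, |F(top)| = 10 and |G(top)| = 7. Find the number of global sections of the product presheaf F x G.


Global sections of a presheaf on a poset with terminal top satisfy
Gamma(H) ~ H(top). Presheaves admit pointwise products, so
(F x G)(top) = F(top) x G(top) (Cartesian product).
|Gamma(F x G)| = |F(top)| * |G(top)| = 10 * 7 = 70.

70


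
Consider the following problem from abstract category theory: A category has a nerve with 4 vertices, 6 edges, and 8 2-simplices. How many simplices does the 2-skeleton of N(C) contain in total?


The 2-skeleton of the nerve N(C) consists of simplices in dimensions 0, 1, 2:
  |N(C)_0| = 4 (objects)
  |N(C)_1| = 6 (morphisms)
  |N(C)_2| = 8 (composable pairs)
Total = 4 + 6 + 8 = 18

18


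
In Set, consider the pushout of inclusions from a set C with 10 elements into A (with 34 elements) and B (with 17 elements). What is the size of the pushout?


The pushout A +_C B identifies the images of C in A and B.
|A +_C B| = |A| + |B| - |C| (for injections).
= 34 + 17 - 10 = 41

41


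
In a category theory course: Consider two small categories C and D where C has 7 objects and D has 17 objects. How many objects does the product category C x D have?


The product category C x D has objects that are pairs (c, d).
Number of pairs = |Ob(C)| * |Ob(D)| = 7 * 17 = 119

119


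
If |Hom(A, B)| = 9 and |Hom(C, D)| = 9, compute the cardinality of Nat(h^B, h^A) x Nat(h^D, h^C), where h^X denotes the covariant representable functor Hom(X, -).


By the Yoneda lemma, Nat(h^B, h^A) is isomorphic to Hom(A, B),
so |Nat(h^B, h^A)| = |Hom(A, B)| and |Nat(h^D, h^C)| = |Hom(C, D)|.
|Hom(A, B)| = 9, |Hom(C, D)| = 9.
|Nat(h^B, h^A) x Nat(h^D, h^C)| = 9 * 9 = 81

81


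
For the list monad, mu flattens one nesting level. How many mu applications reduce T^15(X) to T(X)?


Each application of mu: T^2 -> T removes one layer of nesting.
Starting at depth 15 (i.e., T^15(X)), we need to reach T(X).
Number of mu applications = 15 - 1 = 14

14


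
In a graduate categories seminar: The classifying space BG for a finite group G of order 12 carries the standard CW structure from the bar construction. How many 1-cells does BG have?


In the bar-construction CW model of BG, the n-cells are indexed by
n-tuples [g_1|...|g_n] of non-identity elements of G (degenerate
simplices with some g_i = e do not contribute cells), so there are
(|G| - 1)^n n-cells.
For dim = 1 with |G| = 12:
cells = (12 - 1)^1 = 11^1 = 11

11


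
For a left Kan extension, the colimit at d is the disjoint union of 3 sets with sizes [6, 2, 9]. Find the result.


Pointwise, the left Kan extension (Lan_F H)(d) is the colimit, indexed
by the comma category (F downarrow d), of H composed with the
projection (F downarrow d) -> C. Here that colimit is given
as a coproduct (disjoint union) of sets, so its cardinality is the
sum of the sizes of the summands.
Coproduct of sets with sizes: 6 + 2 + 9
= 17

17


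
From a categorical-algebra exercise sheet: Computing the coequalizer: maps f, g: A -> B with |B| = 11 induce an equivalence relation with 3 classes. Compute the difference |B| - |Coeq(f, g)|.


The coequalizer Coeq(f, g) = B / ~ has one element per equivalence class.
|B| = 11, |Coeq(f, g)| = 3.
|B| - |Coeq(f, g)| = 11 - 3 = 8.

8


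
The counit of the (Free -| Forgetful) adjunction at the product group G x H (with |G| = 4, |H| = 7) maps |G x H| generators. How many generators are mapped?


The counit epsilon_K: F(U(K)) -> K of the Free-Forgetful adjunction
maps |K| generators of F(U(K)) into K. For K = G x H (the product group),
|G x H| = |G| * |H|.
Total generators mapped = 4 * 7 = 28.

28


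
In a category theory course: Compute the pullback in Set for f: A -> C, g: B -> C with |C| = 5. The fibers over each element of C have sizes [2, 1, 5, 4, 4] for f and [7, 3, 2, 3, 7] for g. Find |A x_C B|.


The pullback A x_C B consists of pairs (a, b) with f(a) = g(b).
For each element c in C, the fiber product has |f^-1(c)| * |g^-1(c)| elements.
Summing over C: 2 * 7 + 1 * 3 + 5 * 2 + 4 * 3 + 4 * 7
= 14 + 3 + 10 + 12 + 28 = 67

67


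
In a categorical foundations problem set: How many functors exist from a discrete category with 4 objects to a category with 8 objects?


A functor from a discrete category C to D is determined by
where each object maps. Each of the 4 objects of C can map
to any of the 8 objects of D independently.
Number of functors = 8^4 = 4096

4096


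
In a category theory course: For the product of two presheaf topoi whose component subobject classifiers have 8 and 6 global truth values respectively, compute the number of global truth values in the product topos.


In a product of presheaf topoi E_1 x E_2, the subobject classifier
is Omega = Omega_1 x Omega_2 (componentwise), so
|Omega(top)| = |Omega_1(top_1)| * |Omega_2(top_2)|.
= 8 * 6 = 48.

48


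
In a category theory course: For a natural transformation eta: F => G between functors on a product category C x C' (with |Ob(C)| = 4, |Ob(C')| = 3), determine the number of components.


A natural transformation eta: F => G assigns one component morphism per
object of the domain category.
The domain is the product category C x C', so
|Ob(C x C')| = |Ob(C)| * |Ob(C')| = 4 * 3 = 12.
Therefore eta has 12 component morphisms.

12


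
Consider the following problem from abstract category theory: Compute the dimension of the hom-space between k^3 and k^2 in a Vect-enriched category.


In Vect-enriched categories, Hom(k^n, k^m) is the space of m x n matrices.
dim(Hom(k^3, k^2)) = 2 * 3 = 6

6


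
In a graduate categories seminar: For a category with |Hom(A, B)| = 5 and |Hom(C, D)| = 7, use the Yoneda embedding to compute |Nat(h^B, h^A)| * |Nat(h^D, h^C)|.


By the Yoneda lemma, Nat(h^B, h^A) is isomorphic to Hom(A, B),
so |Nat(h^B, h^A)| = |Hom(A, B)| and |Nat(h^D, h^C)| = |Hom(C, D)|.
|Hom(A, B)| = 5, |Hom(C, D)| = 7.
|Nat(h^B, h^A) x Nat(h^D, h^C)| = 5 * 7 = 35

35


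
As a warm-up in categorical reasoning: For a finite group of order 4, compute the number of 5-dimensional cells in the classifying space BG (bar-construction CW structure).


In the bar-construction CW model of BG, the n-cells are indexed by
n-tuples [g_1|...|g_n] of non-identity elements of G (degenerate
simplices with some g_i = e do not contribute cells), so there are
(|G| - 1)^n n-cells.
For dim = 5 with |G| = 4:
cells = (4 - 1)^5 = 3^5 = 243

243


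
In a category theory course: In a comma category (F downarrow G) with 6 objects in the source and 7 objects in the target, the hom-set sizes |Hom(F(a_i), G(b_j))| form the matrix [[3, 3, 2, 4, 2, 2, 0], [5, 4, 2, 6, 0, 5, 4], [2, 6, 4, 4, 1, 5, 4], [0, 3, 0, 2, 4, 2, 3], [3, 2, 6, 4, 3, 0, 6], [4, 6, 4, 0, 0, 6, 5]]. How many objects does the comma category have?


Objects of (F downarrow G) are triples (a, b, h: F(a)->G(b)).
The count equals the sum of all entries in the hom-matrix.
sum(row 0) = 16
sum(row 1) = 26
sum(row 2) = 26
sum(row 3) = 14
sum(row 4) = 24
sum(row 5) = 25
Grand total = 131

131


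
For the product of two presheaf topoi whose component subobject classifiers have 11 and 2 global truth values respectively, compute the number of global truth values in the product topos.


In a product of presheaf topoi E_1 x E_2, the subobject classifier
is Omega = Omega_1 x Omega_2 (componentwise), so
|Omega(top)| = |Omega_1(top_1)| * |Omega_2(top_2)|.
= 11 * 2 = 22.

22


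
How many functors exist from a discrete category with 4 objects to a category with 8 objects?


A functor from a discrete category C to D is determined by
where each object maps. Each of the 4 objects of C can map
to any of the 8 objects of D independently.
Number of functors = 8^4 = 4096

4096


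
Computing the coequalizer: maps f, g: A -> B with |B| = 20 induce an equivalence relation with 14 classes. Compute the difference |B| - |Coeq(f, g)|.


The coequalizer Coeq(f, g) = B / ~ has one element per equivalence class.
|B| = 20, |Coeq(f, g)| = 14.
|B| - |Coeq(f, g)| = 20 - 14 = 6.

6


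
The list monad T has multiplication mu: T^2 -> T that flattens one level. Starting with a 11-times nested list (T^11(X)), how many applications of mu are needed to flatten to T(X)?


Each application of mu: T^2 -> T removes one layer of nesting.
Starting at depth 11 (i.e., T^11(X)), we need to reach T(X).
Number of mu applications = 11 - 1 = 10

10


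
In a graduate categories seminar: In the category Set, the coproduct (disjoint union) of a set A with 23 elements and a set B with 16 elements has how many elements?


In Set, the coproduct A + B is the disjoint union.
|A + B| = |A| + |B| = 23 + 16 = 39

39


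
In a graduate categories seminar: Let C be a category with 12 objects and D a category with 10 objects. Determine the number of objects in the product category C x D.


The product category C x D has objects that are pairs (c, d).
Number of pairs = |Ob(C)| * |Ob(D)| = 12 * 10 = 120

120


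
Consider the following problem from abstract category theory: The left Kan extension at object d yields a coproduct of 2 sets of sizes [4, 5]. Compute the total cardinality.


Pointwise, the left Kan extension (Lan_F H)(d) is the colimit, indexed
by the comma category (F downarrow d), of H composed with the
projection (F downarrow d) -> C. Here that colimit is given
as a coproduct (disjoint union) of sets, so its cardinality is the
sum of the sizes of the summands.
Coproduct of sets with sizes: 4 + 5
= 9

9


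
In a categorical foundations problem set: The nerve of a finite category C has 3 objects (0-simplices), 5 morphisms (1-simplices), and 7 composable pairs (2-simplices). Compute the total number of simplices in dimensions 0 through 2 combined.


The 2-skeleton of the nerve N(C) consists of simplices in dimensions 0, 1, 2:
  |N(C)_0| = 3 (objects)
  |N(C)_1| = 5 (morphisms)
  |N(C)_2| = 7 (composable pairs)
Total = 3 + 5 + 7 = 15

15


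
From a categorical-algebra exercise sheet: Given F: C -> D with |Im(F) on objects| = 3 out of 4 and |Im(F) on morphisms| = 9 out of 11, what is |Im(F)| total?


The image of F consists of distinct objects and distinct morphisms.
|Im(F)| on objects = 3
|Im(F)| on morphisms = 9
Total image cardinality = 3 + 9 = 12

12


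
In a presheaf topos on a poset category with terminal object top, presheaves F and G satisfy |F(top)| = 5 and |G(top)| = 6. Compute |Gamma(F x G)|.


Global sections of a presheaf on a poset with terminal top satisfy
Gamma(H) ~ H(top). Presheaves admit pointwise products, so
(F x G)(top) = F(top) x G(top) (Cartesian product).
|Gamma(F x G)| = |F(top)| * |G(top)| = 5 * 6 = 30.

30


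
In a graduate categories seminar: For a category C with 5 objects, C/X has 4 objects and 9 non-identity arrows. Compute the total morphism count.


In the slice category C/X, objects are morphisms to X.
Identity morphisms: 4 (one per object of C/X).
Non-identity morphisms: 9.
Total = 4 + 9 = 13

13


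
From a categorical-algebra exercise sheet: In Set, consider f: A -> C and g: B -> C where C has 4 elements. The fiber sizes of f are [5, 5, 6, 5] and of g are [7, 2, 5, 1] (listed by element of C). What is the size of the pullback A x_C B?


The pullback A x_C B consists of pairs (a, b) with f(a) = g(b).
For each element c in C, the fiber product has |f^-1(c)| * |g^-1(c)| elements.
Summing over C: 5 * 7 + 5 * 2 + 6 * 5 + 5 * 1
= 35 + 10 + 30 + 5 = 80

80


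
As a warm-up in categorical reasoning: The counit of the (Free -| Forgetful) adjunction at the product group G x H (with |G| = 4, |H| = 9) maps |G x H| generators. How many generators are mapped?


The counit epsilon_K: F(U(K)) -> K of the Free-Forgetful adjunction
maps |K| generators of F(U(K)) into K. For K = G x H (the product group),
|G x H| = |G| * |H|.
Total generators mapped = 4 * 9 = 36.

36


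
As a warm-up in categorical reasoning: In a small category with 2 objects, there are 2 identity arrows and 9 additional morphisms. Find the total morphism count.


Each object has an identity morphism, giving 2 identities.
Adding the 9 non-identity morphisms:
Total = 2 + 9 = 11

11


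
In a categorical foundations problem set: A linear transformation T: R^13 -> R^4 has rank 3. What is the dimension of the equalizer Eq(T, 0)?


The equalizer of f and the zero map is ker(f).
By the rank-nullity theorem: dim(ker(f)) = dim(domain) - rank(f).
dim(ker(f)) = 13 - 3 = 10

10


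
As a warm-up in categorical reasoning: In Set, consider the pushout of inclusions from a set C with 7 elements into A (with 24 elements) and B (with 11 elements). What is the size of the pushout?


The pushout A +_C B identifies the images of C in A and B.
|A +_C B| = |A| + |B| - |C| (for injections).
= 24 + 11 - 7 = 28

28


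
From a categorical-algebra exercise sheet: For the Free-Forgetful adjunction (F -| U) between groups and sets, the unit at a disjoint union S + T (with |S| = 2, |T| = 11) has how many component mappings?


The unit eta_X: X -> U(F(X)) of the Free-Forgetful adjunction
maps each element of X to a generator of F(X). For X = S + T (disjoint
union in Set), |S + T| = |S| + |T|.
Total mappings = 2 + 11 = 13.

13
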